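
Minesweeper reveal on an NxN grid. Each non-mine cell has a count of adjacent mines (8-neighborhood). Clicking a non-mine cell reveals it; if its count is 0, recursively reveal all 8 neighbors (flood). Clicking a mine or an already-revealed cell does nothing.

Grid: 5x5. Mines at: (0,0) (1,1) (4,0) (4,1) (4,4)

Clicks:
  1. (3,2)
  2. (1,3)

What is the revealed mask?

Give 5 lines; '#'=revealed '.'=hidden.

Answer: ..###
..###
..###
..###
.....

Derivation:
Click 1 (3,2) count=1: revealed 1 new [(3,2)] -> total=1
Click 2 (1,3) count=0: revealed 11 new [(0,2) (0,3) (0,4) (1,2) (1,3) (1,4) (2,2) (2,3) (2,4) (3,3) (3,4)] -> total=12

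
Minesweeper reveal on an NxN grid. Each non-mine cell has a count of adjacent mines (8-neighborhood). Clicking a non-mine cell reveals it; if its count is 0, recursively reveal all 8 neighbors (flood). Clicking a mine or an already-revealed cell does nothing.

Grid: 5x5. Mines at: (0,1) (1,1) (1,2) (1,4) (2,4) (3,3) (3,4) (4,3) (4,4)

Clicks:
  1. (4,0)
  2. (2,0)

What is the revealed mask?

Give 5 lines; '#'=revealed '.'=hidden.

Click 1 (4,0) count=0: revealed 9 new [(2,0) (2,1) (2,2) (3,0) (3,1) (3,2) (4,0) (4,1) (4,2)] -> total=9
Click 2 (2,0) count=1: revealed 0 new [(none)] -> total=9

Answer: .....
.....
###..
###..
###..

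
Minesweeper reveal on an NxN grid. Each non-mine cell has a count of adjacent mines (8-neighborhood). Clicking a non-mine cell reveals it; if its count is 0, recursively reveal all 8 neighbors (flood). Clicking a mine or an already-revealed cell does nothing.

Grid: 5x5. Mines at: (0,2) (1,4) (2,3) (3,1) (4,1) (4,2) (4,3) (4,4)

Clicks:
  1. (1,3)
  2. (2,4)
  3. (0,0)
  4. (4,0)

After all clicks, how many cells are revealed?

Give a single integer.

Answer: 9

Derivation:
Click 1 (1,3) count=3: revealed 1 new [(1,3)] -> total=1
Click 2 (2,4) count=2: revealed 1 new [(2,4)] -> total=2
Click 3 (0,0) count=0: revealed 6 new [(0,0) (0,1) (1,0) (1,1) (2,0) (2,1)] -> total=8
Click 4 (4,0) count=2: revealed 1 new [(4,0)] -> total=9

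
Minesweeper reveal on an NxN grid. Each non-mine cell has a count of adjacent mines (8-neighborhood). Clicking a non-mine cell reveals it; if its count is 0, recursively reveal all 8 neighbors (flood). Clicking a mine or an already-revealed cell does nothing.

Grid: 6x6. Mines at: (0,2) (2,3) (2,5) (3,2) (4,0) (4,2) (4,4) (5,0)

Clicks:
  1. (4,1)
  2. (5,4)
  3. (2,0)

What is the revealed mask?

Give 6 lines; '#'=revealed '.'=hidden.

Answer: ##....
##....
##....
##....
.#....
....#.

Derivation:
Click 1 (4,1) count=4: revealed 1 new [(4,1)] -> total=1
Click 2 (5,4) count=1: revealed 1 new [(5,4)] -> total=2
Click 3 (2,0) count=0: revealed 8 new [(0,0) (0,1) (1,0) (1,1) (2,0) (2,1) (3,0) (3,1)] -> total=10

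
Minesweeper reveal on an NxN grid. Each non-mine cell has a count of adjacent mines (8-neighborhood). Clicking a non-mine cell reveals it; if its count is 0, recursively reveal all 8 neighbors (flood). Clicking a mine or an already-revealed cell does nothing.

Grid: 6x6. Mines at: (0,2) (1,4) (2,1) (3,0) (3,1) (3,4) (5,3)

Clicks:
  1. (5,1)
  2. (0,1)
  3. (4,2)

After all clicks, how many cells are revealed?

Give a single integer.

Answer: 7

Derivation:
Click 1 (5,1) count=0: revealed 6 new [(4,0) (4,1) (4,2) (5,0) (5,1) (5,2)] -> total=6
Click 2 (0,1) count=1: revealed 1 new [(0,1)] -> total=7
Click 3 (4,2) count=2: revealed 0 new [(none)] -> total=7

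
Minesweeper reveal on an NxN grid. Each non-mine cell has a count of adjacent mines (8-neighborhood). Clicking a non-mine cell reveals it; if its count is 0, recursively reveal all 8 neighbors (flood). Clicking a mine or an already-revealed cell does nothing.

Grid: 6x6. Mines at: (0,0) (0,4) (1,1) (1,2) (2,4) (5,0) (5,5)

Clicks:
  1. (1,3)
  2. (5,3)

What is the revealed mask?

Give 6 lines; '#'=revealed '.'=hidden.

Answer: ......
...#..
####..
#####.
#####.
.####.

Derivation:
Click 1 (1,3) count=3: revealed 1 new [(1,3)] -> total=1
Click 2 (5,3) count=0: revealed 18 new [(2,0) (2,1) (2,2) (2,3) (3,0) (3,1) (3,2) (3,3) (3,4) (4,0) (4,1) (4,2) (4,3) (4,4) (5,1) (5,2) (5,3) (5,4)] -> total=19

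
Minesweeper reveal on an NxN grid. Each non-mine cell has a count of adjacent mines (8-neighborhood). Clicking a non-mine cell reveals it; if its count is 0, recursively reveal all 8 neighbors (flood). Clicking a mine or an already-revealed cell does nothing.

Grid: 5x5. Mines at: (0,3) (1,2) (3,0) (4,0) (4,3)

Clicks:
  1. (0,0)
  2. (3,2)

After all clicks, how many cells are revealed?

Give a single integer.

Answer: 7

Derivation:
Click 1 (0,0) count=0: revealed 6 new [(0,0) (0,1) (1,0) (1,1) (2,0) (2,1)] -> total=6
Click 2 (3,2) count=1: revealed 1 new [(3,2)] -> total=7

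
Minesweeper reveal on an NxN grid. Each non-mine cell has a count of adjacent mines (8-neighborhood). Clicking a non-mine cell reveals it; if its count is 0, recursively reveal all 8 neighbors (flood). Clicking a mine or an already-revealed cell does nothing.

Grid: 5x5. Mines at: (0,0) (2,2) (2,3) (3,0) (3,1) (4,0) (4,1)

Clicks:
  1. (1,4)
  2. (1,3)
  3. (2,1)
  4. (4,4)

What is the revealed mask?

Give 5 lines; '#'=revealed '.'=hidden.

Answer: .....
...##
.#...
..###
..###

Derivation:
Click 1 (1,4) count=1: revealed 1 new [(1,4)] -> total=1
Click 2 (1,3) count=2: revealed 1 new [(1,3)] -> total=2
Click 3 (2,1) count=3: revealed 1 new [(2,1)] -> total=3
Click 4 (4,4) count=0: revealed 6 new [(3,2) (3,3) (3,4) (4,2) (4,3) (4,4)] -> total=9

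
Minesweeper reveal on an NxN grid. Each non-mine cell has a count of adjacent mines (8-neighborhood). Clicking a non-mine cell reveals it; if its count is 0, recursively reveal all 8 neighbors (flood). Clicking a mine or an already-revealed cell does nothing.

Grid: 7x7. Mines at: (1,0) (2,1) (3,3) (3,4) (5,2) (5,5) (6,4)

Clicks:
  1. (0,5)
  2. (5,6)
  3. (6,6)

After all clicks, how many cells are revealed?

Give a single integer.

Click 1 (0,5) count=0: revealed 21 new [(0,1) (0,2) (0,3) (0,4) (0,5) (0,6) (1,1) (1,2) (1,3) (1,4) (1,5) (1,6) (2,2) (2,3) (2,4) (2,5) (2,6) (3,5) (3,6) (4,5) (4,6)] -> total=21
Click 2 (5,6) count=1: revealed 1 new [(5,6)] -> total=22
Click 3 (6,6) count=1: revealed 1 new [(6,6)] -> total=23

Answer: 23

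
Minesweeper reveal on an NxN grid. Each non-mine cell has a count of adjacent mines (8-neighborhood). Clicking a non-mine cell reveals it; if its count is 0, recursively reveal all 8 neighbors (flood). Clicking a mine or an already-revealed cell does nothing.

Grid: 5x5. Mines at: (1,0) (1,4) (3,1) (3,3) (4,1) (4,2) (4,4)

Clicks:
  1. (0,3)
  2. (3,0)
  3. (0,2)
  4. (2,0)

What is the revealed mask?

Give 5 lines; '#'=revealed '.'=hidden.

Click 1 (0,3) count=1: revealed 1 new [(0,3)] -> total=1
Click 2 (3,0) count=2: revealed 1 new [(3,0)] -> total=2
Click 3 (0,2) count=0: revealed 8 new [(0,1) (0,2) (1,1) (1,2) (1,3) (2,1) (2,2) (2,3)] -> total=10
Click 4 (2,0) count=2: revealed 1 new [(2,0)] -> total=11

Answer: .###.
.###.
####.
#....
.....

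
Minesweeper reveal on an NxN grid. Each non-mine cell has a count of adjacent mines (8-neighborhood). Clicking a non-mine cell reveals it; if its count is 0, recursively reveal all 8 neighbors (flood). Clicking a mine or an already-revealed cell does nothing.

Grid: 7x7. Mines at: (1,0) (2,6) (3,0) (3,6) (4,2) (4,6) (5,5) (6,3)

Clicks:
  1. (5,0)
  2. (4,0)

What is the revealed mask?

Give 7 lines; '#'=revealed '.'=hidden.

Click 1 (5,0) count=0: revealed 8 new [(4,0) (4,1) (5,0) (5,1) (5,2) (6,0) (6,1) (6,2)] -> total=8
Click 2 (4,0) count=1: revealed 0 new [(none)] -> total=8

Answer: .......
.......
.......
.......
##.....
###....
###....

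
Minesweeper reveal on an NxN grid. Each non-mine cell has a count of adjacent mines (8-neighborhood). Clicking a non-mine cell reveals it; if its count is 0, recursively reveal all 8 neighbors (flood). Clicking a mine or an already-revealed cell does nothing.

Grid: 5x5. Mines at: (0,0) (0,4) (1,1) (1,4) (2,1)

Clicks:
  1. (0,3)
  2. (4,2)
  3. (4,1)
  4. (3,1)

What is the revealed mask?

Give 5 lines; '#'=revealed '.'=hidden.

Answer: ...#.
.....
..###
#####
#####

Derivation:
Click 1 (0,3) count=2: revealed 1 new [(0,3)] -> total=1
Click 2 (4,2) count=0: revealed 13 new [(2,2) (2,3) (2,4) (3,0) (3,1) (3,2) (3,3) (3,4) (4,0) (4,1) (4,2) (4,3) (4,4)] -> total=14
Click 3 (4,1) count=0: revealed 0 new [(none)] -> total=14
Click 4 (3,1) count=1: revealed 0 new [(none)] -> total=14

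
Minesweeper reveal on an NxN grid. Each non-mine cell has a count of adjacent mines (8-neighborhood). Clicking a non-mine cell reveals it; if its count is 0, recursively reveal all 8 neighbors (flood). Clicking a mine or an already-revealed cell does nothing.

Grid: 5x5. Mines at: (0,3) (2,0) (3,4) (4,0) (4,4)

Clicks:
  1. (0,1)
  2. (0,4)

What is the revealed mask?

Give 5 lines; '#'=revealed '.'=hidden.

Click 1 (0,1) count=0: revealed 6 new [(0,0) (0,1) (0,2) (1,0) (1,1) (1,2)] -> total=6
Click 2 (0,4) count=1: revealed 1 new [(0,4)] -> total=7

Answer: ###.#
###..
.....
.....
.....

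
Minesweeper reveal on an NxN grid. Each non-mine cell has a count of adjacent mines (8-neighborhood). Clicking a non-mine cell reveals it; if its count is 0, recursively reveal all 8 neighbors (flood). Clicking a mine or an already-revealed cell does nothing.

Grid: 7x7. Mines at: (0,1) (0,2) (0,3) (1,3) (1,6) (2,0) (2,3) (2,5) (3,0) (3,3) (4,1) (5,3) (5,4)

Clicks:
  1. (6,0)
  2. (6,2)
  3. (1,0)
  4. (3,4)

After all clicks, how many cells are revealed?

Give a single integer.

Click 1 (6,0) count=0: revealed 6 new [(5,0) (5,1) (5,2) (6,0) (6,1) (6,2)] -> total=6
Click 2 (6,2) count=1: revealed 0 new [(none)] -> total=6
Click 3 (1,0) count=2: revealed 1 new [(1,0)] -> total=7
Click 4 (3,4) count=3: revealed 1 new [(3,4)] -> total=8

Answer: 8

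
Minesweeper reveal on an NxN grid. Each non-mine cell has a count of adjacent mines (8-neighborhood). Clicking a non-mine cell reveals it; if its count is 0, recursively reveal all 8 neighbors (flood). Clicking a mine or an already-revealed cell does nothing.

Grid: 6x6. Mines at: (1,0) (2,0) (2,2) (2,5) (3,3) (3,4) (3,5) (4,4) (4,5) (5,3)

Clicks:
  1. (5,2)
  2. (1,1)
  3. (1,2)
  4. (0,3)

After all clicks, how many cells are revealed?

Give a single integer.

Click 1 (5,2) count=1: revealed 1 new [(5,2)] -> total=1
Click 2 (1,1) count=3: revealed 1 new [(1,1)] -> total=2
Click 3 (1,2) count=1: revealed 1 new [(1,2)] -> total=3
Click 4 (0,3) count=0: revealed 8 new [(0,1) (0,2) (0,3) (0,4) (0,5) (1,3) (1,4) (1,5)] -> total=11

Answer: 11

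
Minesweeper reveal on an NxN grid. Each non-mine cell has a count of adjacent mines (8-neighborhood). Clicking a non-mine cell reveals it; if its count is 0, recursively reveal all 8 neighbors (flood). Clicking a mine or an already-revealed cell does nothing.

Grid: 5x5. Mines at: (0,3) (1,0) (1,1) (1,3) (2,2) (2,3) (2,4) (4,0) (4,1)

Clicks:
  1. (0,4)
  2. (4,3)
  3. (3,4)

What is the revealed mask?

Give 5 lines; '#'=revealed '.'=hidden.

Click 1 (0,4) count=2: revealed 1 new [(0,4)] -> total=1
Click 2 (4,3) count=0: revealed 6 new [(3,2) (3,3) (3,4) (4,2) (4,3) (4,4)] -> total=7
Click 3 (3,4) count=2: revealed 0 new [(none)] -> total=7

Answer: ....#
.....
.....
..###
..###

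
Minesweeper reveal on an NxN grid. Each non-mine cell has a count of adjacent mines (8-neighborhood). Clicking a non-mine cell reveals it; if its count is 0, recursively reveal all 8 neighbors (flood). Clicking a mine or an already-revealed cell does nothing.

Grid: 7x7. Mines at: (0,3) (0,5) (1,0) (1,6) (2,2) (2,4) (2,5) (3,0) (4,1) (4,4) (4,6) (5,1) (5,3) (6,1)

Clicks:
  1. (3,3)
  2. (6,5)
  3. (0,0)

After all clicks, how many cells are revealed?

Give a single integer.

Click 1 (3,3) count=3: revealed 1 new [(3,3)] -> total=1
Click 2 (6,5) count=0: revealed 6 new [(5,4) (5,5) (5,6) (6,4) (6,5) (6,6)] -> total=7
Click 3 (0,0) count=1: revealed 1 new [(0,0)] -> total=8

Answer: 8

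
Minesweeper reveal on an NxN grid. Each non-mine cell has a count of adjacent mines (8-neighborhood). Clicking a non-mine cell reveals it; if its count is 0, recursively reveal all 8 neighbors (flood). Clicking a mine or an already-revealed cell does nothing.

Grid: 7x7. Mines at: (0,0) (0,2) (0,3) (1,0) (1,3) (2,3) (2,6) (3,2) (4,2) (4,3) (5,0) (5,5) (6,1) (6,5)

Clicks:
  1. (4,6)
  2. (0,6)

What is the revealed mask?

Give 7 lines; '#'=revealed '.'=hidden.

Answer: ....###
....###
.......
.......
......#
.......
.......

Derivation:
Click 1 (4,6) count=1: revealed 1 new [(4,6)] -> total=1
Click 2 (0,6) count=0: revealed 6 new [(0,4) (0,5) (0,6) (1,4) (1,5) (1,6)] -> total=7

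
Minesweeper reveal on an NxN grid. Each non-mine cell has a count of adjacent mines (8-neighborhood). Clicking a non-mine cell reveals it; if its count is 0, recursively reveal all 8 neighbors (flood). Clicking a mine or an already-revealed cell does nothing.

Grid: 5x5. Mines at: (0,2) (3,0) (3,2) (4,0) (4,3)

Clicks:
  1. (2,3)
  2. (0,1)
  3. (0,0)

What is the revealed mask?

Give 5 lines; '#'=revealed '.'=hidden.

Answer: ##...
##...
##.#.
.....
.....

Derivation:
Click 1 (2,3) count=1: revealed 1 new [(2,3)] -> total=1
Click 2 (0,1) count=1: revealed 1 new [(0,1)] -> total=2
Click 3 (0,0) count=0: revealed 5 new [(0,0) (1,0) (1,1) (2,0) (2,1)] -> total=7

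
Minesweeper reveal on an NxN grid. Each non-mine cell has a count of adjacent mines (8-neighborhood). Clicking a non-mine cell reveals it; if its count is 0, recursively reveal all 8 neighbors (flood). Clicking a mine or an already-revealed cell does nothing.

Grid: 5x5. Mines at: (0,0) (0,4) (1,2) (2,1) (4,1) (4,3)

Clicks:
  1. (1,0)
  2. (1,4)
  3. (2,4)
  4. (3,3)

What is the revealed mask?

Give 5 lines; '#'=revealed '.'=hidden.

Answer: .....
#..##
...##
...##
.....

Derivation:
Click 1 (1,0) count=2: revealed 1 new [(1,0)] -> total=1
Click 2 (1,4) count=1: revealed 1 new [(1,4)] -> total=2
Click 3 (2,4) count=0: revealed 5 new [(1,3) (2,3) (2,4) (3,3) (3,4)] -> total=7
Click 4 (3,3) count=1: revealed 0 new [(none)] -> total=7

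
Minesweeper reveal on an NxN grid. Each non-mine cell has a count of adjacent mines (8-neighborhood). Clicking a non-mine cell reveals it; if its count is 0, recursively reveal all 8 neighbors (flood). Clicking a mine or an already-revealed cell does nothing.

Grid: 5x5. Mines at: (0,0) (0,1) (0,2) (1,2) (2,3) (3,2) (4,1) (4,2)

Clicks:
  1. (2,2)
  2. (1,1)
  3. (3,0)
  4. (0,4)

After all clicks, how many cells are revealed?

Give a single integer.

Answer: 7

Derivation:
Click 1 (2,2) count=3: revealed 1 new [(2,2)] -> total=1
Click 2 (1,1) count=4: revealed 1 new [(1,1)] -> total=2
Click 3 (3,0) count=1: revealed 1 new [(3,0)] -> total=3
Click 4 (0,4) count=0: revealed 4 new [(0,3) (0,4) (1,3) (1,4)] -> total=7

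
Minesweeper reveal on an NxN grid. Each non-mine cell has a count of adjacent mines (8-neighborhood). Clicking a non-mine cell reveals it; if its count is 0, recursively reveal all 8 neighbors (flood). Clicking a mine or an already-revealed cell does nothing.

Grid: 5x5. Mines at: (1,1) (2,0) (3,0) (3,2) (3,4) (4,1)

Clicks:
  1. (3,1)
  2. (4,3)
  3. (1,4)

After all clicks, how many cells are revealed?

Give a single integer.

Click 1 (3,1) count=4: revealed 1 new [(3,1)] -> total=1
Click 2 (4,3) count=2: revealed 1 new [(4,3)] -> total=2
Click 3 (1,4) count=0: revealed 9 new [(0,2) (0,3) (0,4) (1,2) (1,3) (1,4) (2,2) (2,3) (2,4)] -> total=11

Answer: 11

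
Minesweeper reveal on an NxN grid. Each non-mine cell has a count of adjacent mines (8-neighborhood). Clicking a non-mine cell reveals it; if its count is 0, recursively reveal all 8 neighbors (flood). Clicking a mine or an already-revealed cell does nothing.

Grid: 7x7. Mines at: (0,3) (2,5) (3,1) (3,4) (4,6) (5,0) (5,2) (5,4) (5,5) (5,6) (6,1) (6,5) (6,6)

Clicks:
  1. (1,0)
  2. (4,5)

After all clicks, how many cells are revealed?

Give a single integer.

Answer: 10

Derivation:
Click 1 (1,0) count=0: revealed 9 new [(0,0) (0,1) (0,2) (1,0) (1,1) (1,2) (2,0) (2,1) (2,2)] -> total=9
Click 2 (4,5) count=5: revealed 1 new [(4,5)] -> total=10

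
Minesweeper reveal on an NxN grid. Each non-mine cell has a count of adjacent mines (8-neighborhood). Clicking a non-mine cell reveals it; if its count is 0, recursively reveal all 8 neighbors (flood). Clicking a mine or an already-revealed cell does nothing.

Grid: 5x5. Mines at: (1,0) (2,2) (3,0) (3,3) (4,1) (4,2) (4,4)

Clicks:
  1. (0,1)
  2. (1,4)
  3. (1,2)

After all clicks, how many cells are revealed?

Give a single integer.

Click 1 (0,1) count=1: revealed 1 new [(0,1)] -> total=1
Click 2 (1,4) count=0: revealed 9 new [(0,2) (0,3) (0,4) (1,1) (1,2) (1,3) (1,4) (2,3) (2,4)] -> total=10
Click 3 (1,2) count=1: revealed 0 new [(none)] -> total=10

Answer: 10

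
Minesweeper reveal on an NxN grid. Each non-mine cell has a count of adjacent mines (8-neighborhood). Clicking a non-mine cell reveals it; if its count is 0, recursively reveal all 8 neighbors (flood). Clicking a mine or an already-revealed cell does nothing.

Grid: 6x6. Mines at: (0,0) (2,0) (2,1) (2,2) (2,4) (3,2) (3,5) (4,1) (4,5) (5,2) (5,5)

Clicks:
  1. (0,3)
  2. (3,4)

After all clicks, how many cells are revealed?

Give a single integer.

Click 1 (0,3) count=0: revealed 10 new [(0,1) (0,2) (0,3) (0,4) (0,5) (1,1) (1,2) (1,3) (1,4) (1,5)] -> total=10
Click 2 (3,4) count=3: revealed 1 new [(3,4)] -> total=11

Answer: 11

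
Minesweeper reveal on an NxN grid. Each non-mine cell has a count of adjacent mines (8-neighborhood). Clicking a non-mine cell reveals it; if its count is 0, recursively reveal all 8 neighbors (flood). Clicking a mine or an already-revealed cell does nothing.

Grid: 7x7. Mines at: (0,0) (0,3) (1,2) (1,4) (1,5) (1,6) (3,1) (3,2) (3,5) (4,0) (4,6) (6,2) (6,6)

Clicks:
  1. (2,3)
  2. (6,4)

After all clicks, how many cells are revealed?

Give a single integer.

Click 1 (2,3) count=3: revealed 1 new [(2,3)] -> total=1
Click 2 (6,4) count=0: revealed 9 new [(4,3) (4,4) (4,5) (5,3) (5,4) (5,5) (6,3) (6,4) (6,5)] -> total=10

Answer: 10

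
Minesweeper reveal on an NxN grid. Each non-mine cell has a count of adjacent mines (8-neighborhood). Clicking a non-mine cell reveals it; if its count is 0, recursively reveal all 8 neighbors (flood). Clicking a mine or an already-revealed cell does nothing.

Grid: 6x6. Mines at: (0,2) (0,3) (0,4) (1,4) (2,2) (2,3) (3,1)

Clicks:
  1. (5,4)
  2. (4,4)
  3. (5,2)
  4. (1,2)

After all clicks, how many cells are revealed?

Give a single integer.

Answer: 19

Derivation:
Click 1 (5,4) count=0: revealed 18 new [(2,4) (2,5) (3,2) (3,3) (3,4) (3,5) (4,0) (4,1) (4,2) (4,3) (4,4) (4,5) (5,0) (5,1) (5,2) (5,3) (5,4) (5,5)] -> total=18
Click 2 (4,4) count=0: revealed 0 new [(none)] -> total=18
Click 3 (5,2) count=0: revealed 0 new [(none)] -> total=18
Click 4 (1,2) count=4: revealed 1 new [(1,2)] -> total=19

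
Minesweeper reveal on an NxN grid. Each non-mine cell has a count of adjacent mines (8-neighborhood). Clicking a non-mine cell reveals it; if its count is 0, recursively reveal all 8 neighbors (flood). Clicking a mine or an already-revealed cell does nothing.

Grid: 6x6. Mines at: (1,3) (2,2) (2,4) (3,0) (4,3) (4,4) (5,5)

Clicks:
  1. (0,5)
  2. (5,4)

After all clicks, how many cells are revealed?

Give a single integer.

Click 1 (0,5) count=0: revealed 4 new [(0,4) (0,5) (1,4) (1,5)] -> total=4
Click 2 (5,4) count=3: revealed 1 new [(5,4)] -> total=5

Answer: 5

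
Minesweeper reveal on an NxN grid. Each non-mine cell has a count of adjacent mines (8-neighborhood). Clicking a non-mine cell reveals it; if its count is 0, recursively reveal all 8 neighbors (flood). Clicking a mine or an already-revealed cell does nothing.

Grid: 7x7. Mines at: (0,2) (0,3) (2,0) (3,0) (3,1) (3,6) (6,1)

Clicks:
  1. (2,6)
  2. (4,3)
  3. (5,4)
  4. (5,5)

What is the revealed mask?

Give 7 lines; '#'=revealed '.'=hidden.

Click 1 (2,6) count=1: revealed 1 new [(2,6)] -> total=1
Click 2 (4,3) count=0: revealed 31 new [(0,4) (0,5) (0,6) (1,2) (1,3) (1,4) (1,5) (1,6) (2,2) (2,3) (2,4) (2,5) (3,2) (3,3) (3,4) (3,5) (4,2) (4,3) (4,4) (4,5) (4,6) (5,2) (5,3) (5,4) (5,5) (5,6) (6,2) (6,3) (6,4) (6,5) (6,6)] -> total=32
Click 3 (5,4) count=0: revealed 0 new [(none)] -> total=32
Click 4 (5,5) count=0: revealed 0 new [(none)] -> total=32

Answer: ....###
..#####
..#####
..####.
..#####
..#####
..#####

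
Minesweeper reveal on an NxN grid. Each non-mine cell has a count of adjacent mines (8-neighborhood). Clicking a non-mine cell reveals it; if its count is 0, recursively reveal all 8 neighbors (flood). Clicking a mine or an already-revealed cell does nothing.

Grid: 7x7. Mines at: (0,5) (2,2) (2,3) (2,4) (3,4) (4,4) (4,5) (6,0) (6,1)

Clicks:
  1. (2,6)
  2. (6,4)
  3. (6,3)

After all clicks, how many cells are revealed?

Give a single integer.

Answer: 16

Derivation:
Click 1 (2,6) count=0: revealed 6 new [(1,5) (1,6) (2,5) (2,6) (3,5) (3,6)] -> total=6
Click 2 (6,4) count=0: revealed 10 new [(5,2) (5,3) (5,4) (5,5) (5,6) (6,2) (6,3) (6,4) (6,5) (6,6)] -> total=16
Click 3 (6,3) count=0: revealed 0 new [(none)] -> total=16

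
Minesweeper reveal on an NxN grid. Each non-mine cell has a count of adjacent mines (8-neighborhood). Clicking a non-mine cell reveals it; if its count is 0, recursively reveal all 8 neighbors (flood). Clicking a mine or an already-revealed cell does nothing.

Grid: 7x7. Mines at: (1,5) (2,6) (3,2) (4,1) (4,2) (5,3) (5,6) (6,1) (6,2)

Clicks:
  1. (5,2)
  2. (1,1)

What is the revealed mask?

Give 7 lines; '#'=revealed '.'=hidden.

Answer: #####..
#####..
#####..
##.....
.......
..#....
.......

Derivation:
Click 1 (5,2) count=5: revealed 1 new [(5,2)] -> total=1
Click 2 (1,1) count=0: revealed 17 new [(0,0) (0,1) (0,2) (0,3) (0,4) (1,0) (1,1) (1,2) (1,3) (1,4) (2,0) (2,1) (2,2) (2,3) (2,4) (3,0) (3,1)] -> total=18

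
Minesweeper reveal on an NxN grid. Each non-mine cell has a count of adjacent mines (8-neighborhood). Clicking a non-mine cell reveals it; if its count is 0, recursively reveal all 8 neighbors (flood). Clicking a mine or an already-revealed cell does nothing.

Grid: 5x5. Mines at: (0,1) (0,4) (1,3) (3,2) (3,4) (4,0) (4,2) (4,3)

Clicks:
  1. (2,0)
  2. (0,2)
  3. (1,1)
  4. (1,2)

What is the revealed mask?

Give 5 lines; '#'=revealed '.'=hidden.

Answer: ..#..
###..
##...
##...
.....

Derivation:
Click 1 (2,0) count=0: revealed 6 new [(1,0) (1,1) (2,0) (2,1) (3,0) (3,1)] -> total=6
Click 2 (0,2) count=2: revealed 1 new [(0,2)] -> total=7
Click 3 (1,1) count=1: revealed 0 new [(none)] -> total=7
Click 4 (1,2) count=2: revealed 1 new [(1,2)] -> total=8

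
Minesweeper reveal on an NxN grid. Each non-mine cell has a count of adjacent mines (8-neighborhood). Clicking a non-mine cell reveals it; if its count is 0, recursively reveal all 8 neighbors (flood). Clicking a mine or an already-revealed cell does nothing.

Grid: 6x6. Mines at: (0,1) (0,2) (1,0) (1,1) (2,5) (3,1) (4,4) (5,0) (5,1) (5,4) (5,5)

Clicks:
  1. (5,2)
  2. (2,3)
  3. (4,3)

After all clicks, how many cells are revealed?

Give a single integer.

Click 1 (5,2) count=1: revealed 1 new [(5,2)] -> total=1
Click 2 (2,3) count=0: revealed 9 new [(1,2) (1,3) (1,4) (2,2) (2,3) (2,4) (3,2) (3,3) (3,4)] -> total=10
Click 3 (4,3) count=2: revealed 1 new [(4,3)] -> total=11

Answer: 11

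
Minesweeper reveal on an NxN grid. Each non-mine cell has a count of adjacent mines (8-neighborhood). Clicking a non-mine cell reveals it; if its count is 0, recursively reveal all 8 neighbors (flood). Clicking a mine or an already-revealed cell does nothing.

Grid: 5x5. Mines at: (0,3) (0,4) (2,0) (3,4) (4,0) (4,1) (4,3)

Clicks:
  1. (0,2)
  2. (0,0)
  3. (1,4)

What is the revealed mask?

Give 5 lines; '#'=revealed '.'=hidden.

Answer: ###..
###.#
.....
.....
.....

Derivation:
Click 1 (0,2) count=1: revealed 1 new [(0,2)] -> total=1
Click 2 (0,0) count=0: revealed 5 new [(0,0) (0,1) (1,0) (1,1) (1,2)] -> total=6
Click 3 (1,4) count=2: revealed 1 new [(1,4)] -> total=7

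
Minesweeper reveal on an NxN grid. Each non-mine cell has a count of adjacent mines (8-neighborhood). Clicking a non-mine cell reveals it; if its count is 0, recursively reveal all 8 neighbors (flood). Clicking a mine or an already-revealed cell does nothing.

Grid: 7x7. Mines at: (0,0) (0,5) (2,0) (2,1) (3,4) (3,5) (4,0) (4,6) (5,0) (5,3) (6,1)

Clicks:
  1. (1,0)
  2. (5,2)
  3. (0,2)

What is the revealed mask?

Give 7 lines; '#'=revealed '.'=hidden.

Click 1 (1,0) count=3: revealed 1 new [(1,0)] -> total=1
Click 2 (5,2) count=2: revealed 1 new [(5,2)] -> total=2
Click 3 (0,2) count=0: revealed 11 new [(0,1) (0,2) (0,3) (0,4) (1,1) (1,2) (1,3) (1,4) (2,2) (2,3) (2,4)] -> total=13

Answer: .####..
#####..
..###..
.......
.......
..#....
.......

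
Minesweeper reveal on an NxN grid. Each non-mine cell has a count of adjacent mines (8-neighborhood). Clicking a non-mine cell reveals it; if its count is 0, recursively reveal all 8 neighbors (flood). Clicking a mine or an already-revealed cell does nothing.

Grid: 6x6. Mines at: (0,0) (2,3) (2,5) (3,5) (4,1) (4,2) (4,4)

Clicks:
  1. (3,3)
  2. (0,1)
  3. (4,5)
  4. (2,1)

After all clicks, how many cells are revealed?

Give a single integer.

Answer: 12

Derivation:
Click 1 (3,3) count=3: revealed 1 new [(3,3)] -> total=1
Click 2 (0,1) count=1: revealed 1 new [(0,1)] -> total=2
Click 3 (4,5) count=2: revealed 1 new [(4,5)] -> total=3
Click 4 (2,1) count=0: revealed 9 new [(1,0) (1,1) (1,2) (2,0) (2,1) (2,2) (3,0) (3,1) (3,2)] -> total=12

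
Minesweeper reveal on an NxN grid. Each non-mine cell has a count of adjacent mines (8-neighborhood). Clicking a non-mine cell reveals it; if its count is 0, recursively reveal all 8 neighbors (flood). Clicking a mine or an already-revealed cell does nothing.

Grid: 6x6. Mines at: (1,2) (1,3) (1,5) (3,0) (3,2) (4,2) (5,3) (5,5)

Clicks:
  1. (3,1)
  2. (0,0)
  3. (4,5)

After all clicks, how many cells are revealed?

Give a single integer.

Answer: 8

Derivation:
Click 1 (3,1) count=3: revealed 1 new [(3,1)] -> total=1
Click 2 (0,0) count=0: revealed 6 new [(0,0) (0,1) (1,0) (1,1) (2,0) (2,1)] -> total=7
Click 3 (4,5) count=1: revealed 1 new [(4,5)] -> total=8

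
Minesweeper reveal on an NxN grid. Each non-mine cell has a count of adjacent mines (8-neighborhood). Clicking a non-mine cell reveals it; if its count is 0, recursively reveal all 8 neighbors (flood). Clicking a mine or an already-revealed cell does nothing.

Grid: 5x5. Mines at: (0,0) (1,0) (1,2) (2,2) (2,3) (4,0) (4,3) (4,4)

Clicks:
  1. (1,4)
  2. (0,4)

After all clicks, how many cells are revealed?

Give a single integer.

Answer: 4

Derivation:
Click 1 (1,4) count=1: revealed 1 new [(1,4)] -> total=1
Click 2 (0,4) count=0: revealed 3 new [(0,3) (0,4) (1,3)] -> total=4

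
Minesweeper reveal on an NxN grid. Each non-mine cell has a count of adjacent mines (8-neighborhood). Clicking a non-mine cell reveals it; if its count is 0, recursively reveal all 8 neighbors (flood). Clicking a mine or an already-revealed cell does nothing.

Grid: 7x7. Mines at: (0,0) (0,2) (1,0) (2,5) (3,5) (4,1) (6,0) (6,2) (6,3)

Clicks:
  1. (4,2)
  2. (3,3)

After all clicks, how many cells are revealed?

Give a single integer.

Answer: 18

Derivation:
Click 1 (4,2) count=1: revealed 1 new [(4,2)] -> total=1
Click 2 (3,3) count=0: revealed 17 new [(1,1) (1,2) (1,3) (1,4) (2,1) (2,2) (2,3) (2,4) (3,1) (3,2) (3,3) (3,4) (4,3) (4,4) (5,2) (5,3) (5,4)] -> total=18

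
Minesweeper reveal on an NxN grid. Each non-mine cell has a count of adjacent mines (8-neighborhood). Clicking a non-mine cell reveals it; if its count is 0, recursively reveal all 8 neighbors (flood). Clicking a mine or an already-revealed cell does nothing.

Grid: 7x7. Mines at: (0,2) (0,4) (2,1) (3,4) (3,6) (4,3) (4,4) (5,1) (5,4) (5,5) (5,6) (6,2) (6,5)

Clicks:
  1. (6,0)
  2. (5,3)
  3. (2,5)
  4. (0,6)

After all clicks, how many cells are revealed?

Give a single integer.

Answer: 8

Derivation:
Click 1 (6,0) count=1: revealed 1 new [(6,0)] -> total=1
Click 2 (5,3) count=4: revealed 1 new [(5,3)] -> total=2
Click 3 (2,5) count=2: revealed 1 new [(2,5)] -> total=3
Click 4 (0,6) count=0: revealed 5 new [(0,5) (0,6) (1,5) (1,6) (2,6)] -> total=8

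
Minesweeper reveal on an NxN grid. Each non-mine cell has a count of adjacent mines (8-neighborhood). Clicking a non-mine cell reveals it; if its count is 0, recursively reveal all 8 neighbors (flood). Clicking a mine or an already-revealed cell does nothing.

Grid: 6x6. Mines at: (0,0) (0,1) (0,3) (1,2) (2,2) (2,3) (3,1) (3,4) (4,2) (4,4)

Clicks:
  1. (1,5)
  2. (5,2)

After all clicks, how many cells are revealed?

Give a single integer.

Answer: 7

Derivation:
Click 1 (1,5) count=0: revealed 6 new [(0,4) (0,5) (1,4) (1,5) (2,4) (2,5)] -> total=6
Click 2 (5,2) count=1: revealed 1 new [(5,2)] -> total=7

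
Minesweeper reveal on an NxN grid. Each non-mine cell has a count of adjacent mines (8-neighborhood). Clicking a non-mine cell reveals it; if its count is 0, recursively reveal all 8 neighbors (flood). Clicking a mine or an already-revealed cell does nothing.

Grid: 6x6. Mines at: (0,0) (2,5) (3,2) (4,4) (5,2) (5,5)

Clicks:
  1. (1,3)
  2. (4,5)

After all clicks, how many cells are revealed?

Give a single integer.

Click 1 (1,3) count=0: revealed 14 new [(0,1) (0,2) (0,3) (0,4) (0,5) (1,1) (1,2) (1,3) (1,4) (1,5) (2,1) (2,2) (2,3) (2,4)] -> total=14
Click 2 (4,5) count=2: revealed 1 new [(4,5)] -> total=15

Answer: 15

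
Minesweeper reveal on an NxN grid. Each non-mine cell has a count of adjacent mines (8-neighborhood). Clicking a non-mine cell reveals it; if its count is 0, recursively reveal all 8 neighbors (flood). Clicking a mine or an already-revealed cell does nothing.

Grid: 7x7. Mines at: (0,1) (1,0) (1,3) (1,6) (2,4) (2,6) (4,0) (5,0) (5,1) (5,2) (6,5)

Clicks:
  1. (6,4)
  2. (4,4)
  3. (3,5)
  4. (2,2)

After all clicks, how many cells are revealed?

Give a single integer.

Answer: 14

Derivation:
Click 1 (6,4) count=1: revealed 1 new [(6,4)] -> total=1
Click 2 (4,4) count=0: revealed 12 new [(3,3) (3,4) (3,5) (3,6) (4,3) (4,4) (4,5) (4,6) (5,3) (5,4) (5,5) (5,6)] -> total=13
Click 3 (3,5) count=2: revealed 0 new [(none)] -> total=13
Click 4 (2,2) count=1: revealed 1 new [(2,2)] -> total=14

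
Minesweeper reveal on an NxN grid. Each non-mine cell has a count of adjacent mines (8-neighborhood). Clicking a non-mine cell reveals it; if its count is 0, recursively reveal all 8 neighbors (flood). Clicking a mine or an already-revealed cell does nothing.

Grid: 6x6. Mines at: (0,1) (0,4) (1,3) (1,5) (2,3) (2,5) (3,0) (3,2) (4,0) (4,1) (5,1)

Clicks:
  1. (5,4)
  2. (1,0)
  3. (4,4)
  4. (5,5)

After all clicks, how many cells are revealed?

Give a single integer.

Click 1 (5,4) count=0: revealed 11 new [(3,3) (3,4) (3,5) (4,2) (4,3) (4,4) (4,5) (5,2) (5,3) (5,4) (5,5)] -> total=11
Click 2 (1,0) count=1: revealed 1 new [(1,0)] -> total=12
Click 3 (4,4) count=0: revealed 0 new [(none)] -> total=12
Click 4 (5,5) count=0: revealed 0 new [(none)] -> total=12

Answer: 12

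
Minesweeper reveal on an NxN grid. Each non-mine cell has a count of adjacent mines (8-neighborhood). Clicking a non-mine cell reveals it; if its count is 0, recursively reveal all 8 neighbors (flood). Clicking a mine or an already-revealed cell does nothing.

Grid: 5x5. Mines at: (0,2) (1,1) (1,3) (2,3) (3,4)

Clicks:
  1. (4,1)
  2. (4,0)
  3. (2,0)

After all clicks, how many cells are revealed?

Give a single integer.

Click 1 (4,1) count=0: revealed 11 new [(2,0) (2,1) (2,2) (3,0) (3,1) (3,2) (3,3) (4,0) (4,1) (4,2) (4,3)] -> total=11
Click 2 (4,0) count=0: revealed 0 new [(none)] -> total=11
Click 3 (2,0) count=1: revealed 0 new [(none)] -> total=11

Answer: 11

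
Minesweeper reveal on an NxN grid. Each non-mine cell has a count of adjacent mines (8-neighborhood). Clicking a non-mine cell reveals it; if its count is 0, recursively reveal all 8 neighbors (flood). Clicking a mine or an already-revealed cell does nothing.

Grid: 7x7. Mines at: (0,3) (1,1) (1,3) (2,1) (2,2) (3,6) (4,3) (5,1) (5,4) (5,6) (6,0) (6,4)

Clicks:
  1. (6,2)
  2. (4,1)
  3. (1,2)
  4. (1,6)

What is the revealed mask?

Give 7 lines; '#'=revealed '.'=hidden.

Answer: ....###
..#.###
....###
.......
.#.....
.......
..#....

Derivation:
Click 1 (6,2) count=1: revealed 1 new [(6,2)] -> total=1
Click 2 (4,1) count=1: revealed 1 new [(4,1)] -> total=2
Click 3 (1,2) count=5: revealed 1 new [(1,2)] -> total=3
Click 4 (1,6) count=0: revealed 9 new [(0,4) (0,5) (0,6) (1,4) (1,5) (1,6) (2,4) (2,5) (2,6)] -> total=12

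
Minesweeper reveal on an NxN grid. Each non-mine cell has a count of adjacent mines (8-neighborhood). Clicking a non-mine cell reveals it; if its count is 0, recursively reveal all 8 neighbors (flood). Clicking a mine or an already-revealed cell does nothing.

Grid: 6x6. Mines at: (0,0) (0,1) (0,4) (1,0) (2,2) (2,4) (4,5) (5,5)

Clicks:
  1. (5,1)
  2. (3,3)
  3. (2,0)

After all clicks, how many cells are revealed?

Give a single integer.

Answer: 17

Derivation:
Click 1 (5,1) count=0: revealed 17 new [(2,0) (2,1) (3,0) (3,1) (3,2) (3,3) (3,4) (4,0) (4,1) (4,2) (4,3) (4,4) (5,0) (5,1) (5,2) (5,3) (5,4)] -> total=17
Click 2 (3,3) count=2: revealed 0 new [(none)] -> total=17
Click 3 (2,0) count=1: revealed 0 new [(none)] -> total=17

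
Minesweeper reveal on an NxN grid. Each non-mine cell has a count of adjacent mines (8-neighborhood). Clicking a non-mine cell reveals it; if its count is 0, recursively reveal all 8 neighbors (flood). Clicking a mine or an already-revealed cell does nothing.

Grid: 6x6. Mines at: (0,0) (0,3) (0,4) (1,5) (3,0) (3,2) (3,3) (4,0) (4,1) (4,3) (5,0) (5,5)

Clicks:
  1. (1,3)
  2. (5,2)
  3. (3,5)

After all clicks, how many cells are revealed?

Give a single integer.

Answer: 8

Derivation:
Click 1 (1,3) count=2: revealed 1 new [(1,3)] -> total=1
Click 2 (5,2) count=2: revealed 1 new [(5,2)] -> total=2
Click 3 (3,5) count=0: revealed 6 new [(2,4) (2,5) (3,4) (3,5) (4,4) (4,5)] -> total=8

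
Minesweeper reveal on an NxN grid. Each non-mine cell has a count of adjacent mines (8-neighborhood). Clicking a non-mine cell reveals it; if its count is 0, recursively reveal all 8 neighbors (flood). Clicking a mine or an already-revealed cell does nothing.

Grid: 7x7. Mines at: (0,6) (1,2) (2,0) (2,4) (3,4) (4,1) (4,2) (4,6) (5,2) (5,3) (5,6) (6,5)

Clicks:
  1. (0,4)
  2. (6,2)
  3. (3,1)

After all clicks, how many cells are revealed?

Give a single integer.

Answer: 8

Derivation:
Click 1 (0,4) count=0: revealed 6 new [(0,3) (0,4) (0,5) (1,3) (1,4) (1,5)] -> total=6
Click 2 (6,2) count=2: revealed 1 new [(6,2)] -> total=7
Click 3 (3,1) count=3: revealed 1 new [(3,1)] -> total=8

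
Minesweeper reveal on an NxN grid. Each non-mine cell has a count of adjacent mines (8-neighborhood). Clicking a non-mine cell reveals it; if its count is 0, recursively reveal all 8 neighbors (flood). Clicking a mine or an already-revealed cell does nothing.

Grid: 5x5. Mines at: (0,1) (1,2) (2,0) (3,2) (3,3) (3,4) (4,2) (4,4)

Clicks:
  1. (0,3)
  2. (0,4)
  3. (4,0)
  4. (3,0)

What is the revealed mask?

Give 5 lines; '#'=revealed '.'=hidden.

Click 1 (0,3) count=1: revealed 1 new [(0,3)] -> total=1
Click 2 (0,4) count=0: revealed 5 new [(0,4) (1,3) (1,4) (2,3) (2,4)] -> total=6
Click 3 (4,0) count=0: revealed 4 new [(3,0) (3,1) (4,0) (4,1)] -> total=10
Click 4 (3,0) count=1: revealed 0 new [(none)] -> total=10

Answer: ...##
...##
...##
##...
##...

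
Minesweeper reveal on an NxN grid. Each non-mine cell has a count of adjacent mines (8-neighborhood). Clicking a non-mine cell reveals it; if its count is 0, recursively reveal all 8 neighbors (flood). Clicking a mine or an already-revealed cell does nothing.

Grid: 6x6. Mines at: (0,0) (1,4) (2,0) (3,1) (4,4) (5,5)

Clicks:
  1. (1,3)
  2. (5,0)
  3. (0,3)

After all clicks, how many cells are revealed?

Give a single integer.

Click 1 (1,3) count=1: revealed 1 new [(1,3)] -> total=1
Click 2 (5,0) count=0: revealed 8 new [(4,0) (4,1) (4,2) (4,3) (5,0) (5,1) (5,2) (5,3)] -> total=9
Click 3 (0,3) count=1: revealed 1 new [(0,3)] -> total=10

Answer: 10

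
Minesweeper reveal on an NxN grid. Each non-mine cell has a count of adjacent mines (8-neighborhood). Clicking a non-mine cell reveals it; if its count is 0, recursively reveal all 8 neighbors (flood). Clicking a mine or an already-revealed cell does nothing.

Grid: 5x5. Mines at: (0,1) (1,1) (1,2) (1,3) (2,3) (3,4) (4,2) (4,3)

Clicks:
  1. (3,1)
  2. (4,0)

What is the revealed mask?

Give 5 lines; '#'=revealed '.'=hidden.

Click 1 (3,1) count=1: revealed 1 new [(3,1)] -> total=1
Click 2 (4,0) count=0: revealed 5 new [(2,0) (2,1) (3,0) (4,0) (4,1)] -> total=6

Answer: .....
.....
##...
##...
##...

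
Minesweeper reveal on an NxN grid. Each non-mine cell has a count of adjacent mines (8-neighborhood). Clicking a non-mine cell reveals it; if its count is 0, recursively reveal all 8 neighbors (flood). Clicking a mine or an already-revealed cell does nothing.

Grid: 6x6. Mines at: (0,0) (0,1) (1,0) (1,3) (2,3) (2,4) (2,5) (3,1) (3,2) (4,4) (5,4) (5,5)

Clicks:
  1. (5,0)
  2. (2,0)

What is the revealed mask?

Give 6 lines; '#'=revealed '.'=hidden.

Click 1 (5,0) count=0: revealed 8 new [(4,0) (4,1) (4,2) (4,3) (5,0) (5,1) (5,2) (5,3)] -> total=8
Click 2 (2,0) count=2: revealed 1 new [(2,0)] -> total=9

Answer: ......
......
#.....
......
####..
####..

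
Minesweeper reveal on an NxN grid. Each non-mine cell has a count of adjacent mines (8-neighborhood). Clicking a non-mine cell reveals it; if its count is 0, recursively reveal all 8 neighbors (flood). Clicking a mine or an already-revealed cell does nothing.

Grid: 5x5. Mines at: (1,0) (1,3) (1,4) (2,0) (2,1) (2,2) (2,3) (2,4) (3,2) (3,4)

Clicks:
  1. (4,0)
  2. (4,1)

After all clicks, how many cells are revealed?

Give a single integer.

Click 1 (4,0) count=0: revealed 4 new [(3,0) (3,1) (4,0) (4,1)] -> total=4
Click 2 (4,1) count=1: revealed 0 new [(none)] -> total=4

Answer: 4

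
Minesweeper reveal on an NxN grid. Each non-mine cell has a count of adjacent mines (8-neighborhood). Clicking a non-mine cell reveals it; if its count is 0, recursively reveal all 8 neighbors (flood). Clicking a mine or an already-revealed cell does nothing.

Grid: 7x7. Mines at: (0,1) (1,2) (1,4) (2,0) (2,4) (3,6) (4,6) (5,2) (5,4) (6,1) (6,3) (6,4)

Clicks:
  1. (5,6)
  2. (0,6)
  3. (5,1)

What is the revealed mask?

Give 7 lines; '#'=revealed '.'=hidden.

Click 1 (5,6) count=1: revealed 1 new [(5,6)] -> total=1
Click 2 (0,6) count=0: revealed 6 new [(0,5) (0,6) (1,5) (1,6) (2,5) (2,6)] -> total=7
Click 3 (5,1) count=2: revealed 1 new [(5,1)] -> total=8

Answer: .....##
.....##
.....##
.......
.......
.#....#
.......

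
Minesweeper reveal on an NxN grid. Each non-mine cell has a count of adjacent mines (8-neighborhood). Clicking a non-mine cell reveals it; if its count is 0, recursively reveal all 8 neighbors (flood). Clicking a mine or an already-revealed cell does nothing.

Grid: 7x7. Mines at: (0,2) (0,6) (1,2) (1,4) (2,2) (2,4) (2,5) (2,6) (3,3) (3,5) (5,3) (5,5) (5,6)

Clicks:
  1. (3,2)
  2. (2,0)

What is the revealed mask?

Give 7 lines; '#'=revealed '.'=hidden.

Answer: ##.....
##.....
##.....
###....
###....
###....
###....

Derivation:
Click 1 (3,2) count=2: revealed 1 new [(3,2)] -> total=1
Click 2 (2,0) count=0: revealed 17 new [(0,0) (0,1) (1,0) (1,1) (2,0) (2,1) (3,0) (3,1) (4,0) (4,1) (4,2) (5,0) (5,1) (5,2) (6,0) (6,1) (6,2)] -> total=18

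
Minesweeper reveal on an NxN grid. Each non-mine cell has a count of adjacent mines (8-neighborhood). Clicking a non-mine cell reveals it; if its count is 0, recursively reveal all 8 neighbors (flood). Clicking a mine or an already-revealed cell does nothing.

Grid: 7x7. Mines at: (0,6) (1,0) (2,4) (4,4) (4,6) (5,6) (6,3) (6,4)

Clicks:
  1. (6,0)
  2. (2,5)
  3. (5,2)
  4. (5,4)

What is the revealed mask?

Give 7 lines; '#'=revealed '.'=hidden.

Answer: .#####.
.#####.
####.#.
####...
####...
#####..
###....

Derivation:
Click 1 (6,0) count=0: revealed 29 new [(0,1) (0,2) (0,3) (0,4) (0,5) (1,1) (1,2) (1,3) (1,4) (1,5) (2,0) (2,1) (2,2) (2,3) (3,0) (3,1) (3,2) (3,3) (4,0) (4,1) (4,2) (4,3) (5,0) (5,1) (5,2) (5,3) (6,0) (6,1) (6,2)] -> total=29
Click 2 (2,5) count=1: revealed 1 new [(2,5)] -> total=30
Click 3 (5,2) count=1: revealed 0 new [(none)] -> total=30
Click 4 (5,4) count=3: revealed 1 new [(5,4)] -> total=31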